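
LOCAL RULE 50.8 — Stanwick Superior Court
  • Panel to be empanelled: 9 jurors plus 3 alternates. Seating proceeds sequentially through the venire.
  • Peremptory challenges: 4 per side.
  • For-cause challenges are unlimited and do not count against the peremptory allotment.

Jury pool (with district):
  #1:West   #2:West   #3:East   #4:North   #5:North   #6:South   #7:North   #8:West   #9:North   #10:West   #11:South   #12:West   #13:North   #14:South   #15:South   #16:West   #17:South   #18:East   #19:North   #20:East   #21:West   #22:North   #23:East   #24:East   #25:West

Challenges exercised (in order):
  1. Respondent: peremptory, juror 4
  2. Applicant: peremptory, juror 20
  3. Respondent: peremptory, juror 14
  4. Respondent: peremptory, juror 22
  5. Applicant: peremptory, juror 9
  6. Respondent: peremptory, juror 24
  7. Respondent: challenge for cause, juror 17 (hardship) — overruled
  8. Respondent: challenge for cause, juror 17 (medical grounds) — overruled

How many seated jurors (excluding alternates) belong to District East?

1

Removed: #4, #9, #14, #20, #22, #24.
Seated jurors 1–9: #1, #2, #3, #5, #6, #7, #8, #10, #11 (alternates #12, #13, #15 not counted).
Of those, in District East: #3 → 1.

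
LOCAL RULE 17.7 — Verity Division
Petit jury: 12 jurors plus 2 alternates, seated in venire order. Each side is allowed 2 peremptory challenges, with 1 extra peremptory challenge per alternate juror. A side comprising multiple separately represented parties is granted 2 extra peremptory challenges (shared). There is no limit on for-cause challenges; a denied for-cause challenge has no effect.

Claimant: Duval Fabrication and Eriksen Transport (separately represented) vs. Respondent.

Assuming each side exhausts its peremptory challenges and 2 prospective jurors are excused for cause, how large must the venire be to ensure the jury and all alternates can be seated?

Seats to fill: 12 + 2 alternates = 14.
Peremptories — Claimant: 2 + 1×2 + 2 = 6; Respondent: 2 + 1×2 = 4; total 10.
For-cause removals: 2.
Minimum venire: 14 + 10 + 2 = 26.

26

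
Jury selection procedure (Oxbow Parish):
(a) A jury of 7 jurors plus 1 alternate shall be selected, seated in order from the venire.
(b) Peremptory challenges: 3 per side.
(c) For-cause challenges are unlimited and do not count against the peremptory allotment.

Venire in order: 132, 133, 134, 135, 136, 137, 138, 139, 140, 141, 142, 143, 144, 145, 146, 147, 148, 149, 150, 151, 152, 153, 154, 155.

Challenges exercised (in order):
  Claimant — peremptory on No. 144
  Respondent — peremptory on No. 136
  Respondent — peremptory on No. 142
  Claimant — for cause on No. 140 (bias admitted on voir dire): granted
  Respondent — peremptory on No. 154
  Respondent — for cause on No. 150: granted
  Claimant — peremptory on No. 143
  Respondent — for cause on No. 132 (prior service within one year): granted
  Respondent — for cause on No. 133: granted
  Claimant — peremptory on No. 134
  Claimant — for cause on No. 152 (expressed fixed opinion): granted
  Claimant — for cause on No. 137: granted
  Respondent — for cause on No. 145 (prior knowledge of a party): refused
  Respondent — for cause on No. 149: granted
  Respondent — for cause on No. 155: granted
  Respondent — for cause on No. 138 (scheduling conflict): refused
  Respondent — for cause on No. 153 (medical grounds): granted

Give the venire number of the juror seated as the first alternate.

148

Removed: #132, #133, #134, #136, #137, #140, #142, #143, #144, #149, #150, #152, #153, #154, #155. (#138, #145 stay — for-cause denied.)
Seating in order: seats 1–7 → #135, #138, #139, #141, #145, #146, #147; alternates → #148.
So alternate 1 is #148.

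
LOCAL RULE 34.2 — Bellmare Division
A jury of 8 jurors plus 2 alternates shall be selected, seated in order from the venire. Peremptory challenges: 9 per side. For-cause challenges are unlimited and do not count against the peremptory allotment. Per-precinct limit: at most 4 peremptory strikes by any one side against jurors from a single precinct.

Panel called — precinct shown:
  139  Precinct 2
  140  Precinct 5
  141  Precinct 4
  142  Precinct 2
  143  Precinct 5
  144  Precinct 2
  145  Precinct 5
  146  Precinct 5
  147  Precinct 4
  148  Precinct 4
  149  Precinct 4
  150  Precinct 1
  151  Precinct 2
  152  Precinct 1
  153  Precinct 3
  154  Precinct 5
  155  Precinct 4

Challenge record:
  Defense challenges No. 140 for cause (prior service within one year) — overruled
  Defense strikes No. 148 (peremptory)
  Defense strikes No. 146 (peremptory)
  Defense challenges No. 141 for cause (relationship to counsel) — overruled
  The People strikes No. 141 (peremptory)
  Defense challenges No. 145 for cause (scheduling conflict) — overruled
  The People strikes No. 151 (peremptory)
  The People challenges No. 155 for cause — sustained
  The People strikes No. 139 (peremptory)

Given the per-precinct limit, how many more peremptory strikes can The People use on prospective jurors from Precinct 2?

The People peremptories so far: #141, #151, #139 — 3 of 9 used, 6 left overall.
Against Precinct 2: #151, #139 — 2 used; per-precinct cap 4 leaves 2.
Binding limit: min(6, 2) = 2.

2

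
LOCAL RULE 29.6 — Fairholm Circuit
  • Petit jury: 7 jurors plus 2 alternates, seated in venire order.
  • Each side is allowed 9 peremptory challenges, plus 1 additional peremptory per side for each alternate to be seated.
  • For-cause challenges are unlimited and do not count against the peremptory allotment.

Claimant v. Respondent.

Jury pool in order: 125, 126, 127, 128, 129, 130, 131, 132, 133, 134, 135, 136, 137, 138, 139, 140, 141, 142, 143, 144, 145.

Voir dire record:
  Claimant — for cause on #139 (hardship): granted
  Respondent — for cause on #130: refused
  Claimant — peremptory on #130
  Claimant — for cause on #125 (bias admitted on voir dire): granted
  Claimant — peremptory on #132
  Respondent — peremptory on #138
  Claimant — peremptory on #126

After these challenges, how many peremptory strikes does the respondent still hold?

Respondent allotment: 9 base + 1 × 2 alternates = 11.
Respondent peremptories used: #138 — 1 (the for-cause on #130 doesn't count).
Remaining: 11 − 1 = 10.

10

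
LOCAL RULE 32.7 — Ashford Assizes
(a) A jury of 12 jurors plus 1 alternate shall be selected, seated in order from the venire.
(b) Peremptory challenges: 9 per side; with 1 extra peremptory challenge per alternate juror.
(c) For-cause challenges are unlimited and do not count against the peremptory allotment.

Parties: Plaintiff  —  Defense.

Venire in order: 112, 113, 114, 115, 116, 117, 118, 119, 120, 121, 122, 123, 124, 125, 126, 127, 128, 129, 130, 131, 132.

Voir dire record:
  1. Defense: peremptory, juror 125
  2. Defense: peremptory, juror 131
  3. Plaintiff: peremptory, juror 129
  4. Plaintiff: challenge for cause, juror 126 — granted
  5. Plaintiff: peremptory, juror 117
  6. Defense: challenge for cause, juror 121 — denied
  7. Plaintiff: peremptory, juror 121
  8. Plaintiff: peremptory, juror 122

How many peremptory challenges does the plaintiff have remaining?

6

Plaintiff allotment: 9 base + 1 × 1 alternate = 10.
Plaintiff peremptories used: #129, #117, #121, #122 — 4 (the for-cause on #126 doesn't count).
Remaining: 10 − 4 = 6.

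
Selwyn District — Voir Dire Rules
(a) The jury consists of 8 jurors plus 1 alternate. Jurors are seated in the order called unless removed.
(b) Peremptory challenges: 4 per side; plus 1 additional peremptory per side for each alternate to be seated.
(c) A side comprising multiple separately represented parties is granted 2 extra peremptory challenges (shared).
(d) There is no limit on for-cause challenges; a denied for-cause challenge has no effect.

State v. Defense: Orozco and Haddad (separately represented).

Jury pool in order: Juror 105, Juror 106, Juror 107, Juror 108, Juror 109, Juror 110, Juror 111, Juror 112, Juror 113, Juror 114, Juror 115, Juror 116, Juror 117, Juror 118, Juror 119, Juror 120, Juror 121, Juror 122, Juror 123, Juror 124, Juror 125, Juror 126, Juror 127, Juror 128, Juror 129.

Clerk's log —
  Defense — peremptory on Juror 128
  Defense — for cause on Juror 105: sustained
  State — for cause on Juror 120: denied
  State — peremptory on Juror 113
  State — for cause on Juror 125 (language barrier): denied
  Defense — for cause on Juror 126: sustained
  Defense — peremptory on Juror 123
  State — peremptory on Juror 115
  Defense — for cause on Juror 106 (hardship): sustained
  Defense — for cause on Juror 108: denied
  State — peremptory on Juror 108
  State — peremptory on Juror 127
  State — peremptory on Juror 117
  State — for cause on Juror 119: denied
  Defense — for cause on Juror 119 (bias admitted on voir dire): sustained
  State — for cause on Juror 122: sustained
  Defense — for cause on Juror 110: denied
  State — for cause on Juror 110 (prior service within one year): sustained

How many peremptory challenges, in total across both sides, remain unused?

State allotment: 4 base + 1 × 1 alternate = 5. Defense allotment: 4 base + 1 × 1 alternate + 2 multi-party = 7.
State peremptories used: #113, #115, #108, #127, #117 — 5 (for-cause on #120, #125, #119, #122, #110 don't count).
Defense peremptories used: #128, #123 — 2 (for-cause on #105, #126, #106, #108, #119, #110 don't count).
Remaining: (5 − 5) + (7 − 2) = 5.

5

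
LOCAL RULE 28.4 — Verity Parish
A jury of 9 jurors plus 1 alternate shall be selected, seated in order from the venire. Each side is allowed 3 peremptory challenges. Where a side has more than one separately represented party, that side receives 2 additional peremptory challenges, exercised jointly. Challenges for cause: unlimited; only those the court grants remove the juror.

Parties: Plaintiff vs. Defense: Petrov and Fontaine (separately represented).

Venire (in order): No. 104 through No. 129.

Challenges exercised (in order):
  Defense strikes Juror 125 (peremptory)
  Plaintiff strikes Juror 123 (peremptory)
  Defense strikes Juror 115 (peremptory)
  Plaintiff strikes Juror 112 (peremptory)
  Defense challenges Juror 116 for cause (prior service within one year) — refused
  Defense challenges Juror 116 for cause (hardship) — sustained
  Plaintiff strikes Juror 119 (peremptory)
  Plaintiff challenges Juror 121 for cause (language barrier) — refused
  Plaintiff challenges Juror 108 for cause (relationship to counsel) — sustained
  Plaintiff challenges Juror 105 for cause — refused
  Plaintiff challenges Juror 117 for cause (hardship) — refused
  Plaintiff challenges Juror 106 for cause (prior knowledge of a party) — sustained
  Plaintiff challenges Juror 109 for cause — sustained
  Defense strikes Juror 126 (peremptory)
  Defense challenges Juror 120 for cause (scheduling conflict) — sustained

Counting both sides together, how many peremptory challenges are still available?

2

Plaintiff allotment: 3. Defense allotment: 3 base + 2 multi-party = 5.
Plaintiff peremptories used: #123, #112, #119 — 3 (for-cause on #121, #108, #105, #117, #106, #109 don't count).
Defense peremptories used: #125, #115, #126 — 3 (for-cause on #116, #116, #120 don't count).
Remaining: (3 − 3) + (5 − 3) = 2.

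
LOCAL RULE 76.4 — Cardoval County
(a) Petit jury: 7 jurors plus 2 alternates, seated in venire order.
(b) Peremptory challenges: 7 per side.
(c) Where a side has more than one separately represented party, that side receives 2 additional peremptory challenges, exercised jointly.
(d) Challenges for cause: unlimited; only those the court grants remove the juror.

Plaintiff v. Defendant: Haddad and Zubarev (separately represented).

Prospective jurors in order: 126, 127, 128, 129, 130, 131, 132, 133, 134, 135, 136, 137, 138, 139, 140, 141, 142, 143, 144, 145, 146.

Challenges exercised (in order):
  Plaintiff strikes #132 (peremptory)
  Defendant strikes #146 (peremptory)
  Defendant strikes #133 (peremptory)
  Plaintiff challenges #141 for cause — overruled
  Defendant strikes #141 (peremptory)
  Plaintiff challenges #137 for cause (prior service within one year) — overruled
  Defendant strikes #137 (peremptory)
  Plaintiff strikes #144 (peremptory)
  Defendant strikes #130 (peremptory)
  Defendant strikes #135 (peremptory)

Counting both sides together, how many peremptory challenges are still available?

Plaintiff allotment: 7. Defendant allotment: 7 base + 2 multi-party = 9.
Plaintiff peremptories used: #132, #144 — 2 (for-cause on #141, #137 don't count).
Defendant peremptories used: #146, #133, #141, #137, #130, #135 — 6.
Remaining: (7 − 2) + (9 − 6) = 8.

8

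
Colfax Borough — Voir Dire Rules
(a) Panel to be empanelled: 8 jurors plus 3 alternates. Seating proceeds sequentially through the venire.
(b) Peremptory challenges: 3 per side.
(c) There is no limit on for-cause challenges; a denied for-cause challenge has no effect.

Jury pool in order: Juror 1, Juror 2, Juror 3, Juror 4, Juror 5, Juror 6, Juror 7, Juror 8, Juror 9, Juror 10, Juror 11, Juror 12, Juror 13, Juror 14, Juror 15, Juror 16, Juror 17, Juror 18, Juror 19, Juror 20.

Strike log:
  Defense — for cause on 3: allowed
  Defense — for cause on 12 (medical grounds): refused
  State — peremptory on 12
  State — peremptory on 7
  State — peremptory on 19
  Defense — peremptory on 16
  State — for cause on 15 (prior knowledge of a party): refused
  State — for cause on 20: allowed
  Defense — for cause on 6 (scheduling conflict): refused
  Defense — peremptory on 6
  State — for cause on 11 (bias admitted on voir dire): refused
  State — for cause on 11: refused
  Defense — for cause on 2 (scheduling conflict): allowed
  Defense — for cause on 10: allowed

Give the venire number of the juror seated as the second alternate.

Removed: #2, #3, #6, #7, #10, #12, #16, #19, #20. (#11, #15 stay — for-cause denied.)
Seating in order: seats 1–8 → #1, #4, #5, #8, #9, #11, #13, #14; alternates → #15, #17, #18.
So alternate 2 is #17.

17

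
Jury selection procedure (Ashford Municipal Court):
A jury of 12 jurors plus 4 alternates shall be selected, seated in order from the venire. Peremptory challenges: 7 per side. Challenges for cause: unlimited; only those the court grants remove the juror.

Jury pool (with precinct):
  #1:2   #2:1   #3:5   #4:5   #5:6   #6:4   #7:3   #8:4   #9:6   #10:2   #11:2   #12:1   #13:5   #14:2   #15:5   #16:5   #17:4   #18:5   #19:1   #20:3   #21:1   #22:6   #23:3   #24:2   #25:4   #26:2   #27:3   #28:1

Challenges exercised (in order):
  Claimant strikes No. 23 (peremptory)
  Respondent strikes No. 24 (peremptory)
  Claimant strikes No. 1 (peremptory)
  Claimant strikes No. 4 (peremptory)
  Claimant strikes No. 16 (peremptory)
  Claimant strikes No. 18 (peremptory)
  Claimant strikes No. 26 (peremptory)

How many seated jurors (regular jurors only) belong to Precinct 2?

3

Removed: #1, #4, #16, #18, #23, #24, #26.
Seated jurors 1–12: #2, #3, #5, #6, #7, #8, #9, #10, #11, #12, #13, #14 (alternates #15, #17, #19, #20 not counted).
Of those, in Precinct 2: #10, #11, #14 → 3.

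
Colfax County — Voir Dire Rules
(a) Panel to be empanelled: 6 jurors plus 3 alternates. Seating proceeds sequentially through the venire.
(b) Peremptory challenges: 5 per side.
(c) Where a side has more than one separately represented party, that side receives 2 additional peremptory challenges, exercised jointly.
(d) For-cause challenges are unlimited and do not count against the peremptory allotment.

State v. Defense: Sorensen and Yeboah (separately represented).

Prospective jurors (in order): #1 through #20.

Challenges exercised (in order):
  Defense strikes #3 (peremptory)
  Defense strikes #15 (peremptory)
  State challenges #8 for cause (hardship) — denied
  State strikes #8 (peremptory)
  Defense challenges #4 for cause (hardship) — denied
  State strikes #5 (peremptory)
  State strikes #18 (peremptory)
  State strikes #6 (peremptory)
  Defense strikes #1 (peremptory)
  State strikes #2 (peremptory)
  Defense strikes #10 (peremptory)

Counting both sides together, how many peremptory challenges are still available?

3

State allotment: 5. Defense allotment: 5 base + 2 multi-party = 7.
State peremptories used: #8, #5, #18, #6, #2 — 5 (the for-cause on #8 doesn't count).
Defense peremptories used: #3, #15, #1, #10 — 4 (the for-cause on #4 doesn't count).
Remaining: (5 − 5) + (7 − 4) = 3.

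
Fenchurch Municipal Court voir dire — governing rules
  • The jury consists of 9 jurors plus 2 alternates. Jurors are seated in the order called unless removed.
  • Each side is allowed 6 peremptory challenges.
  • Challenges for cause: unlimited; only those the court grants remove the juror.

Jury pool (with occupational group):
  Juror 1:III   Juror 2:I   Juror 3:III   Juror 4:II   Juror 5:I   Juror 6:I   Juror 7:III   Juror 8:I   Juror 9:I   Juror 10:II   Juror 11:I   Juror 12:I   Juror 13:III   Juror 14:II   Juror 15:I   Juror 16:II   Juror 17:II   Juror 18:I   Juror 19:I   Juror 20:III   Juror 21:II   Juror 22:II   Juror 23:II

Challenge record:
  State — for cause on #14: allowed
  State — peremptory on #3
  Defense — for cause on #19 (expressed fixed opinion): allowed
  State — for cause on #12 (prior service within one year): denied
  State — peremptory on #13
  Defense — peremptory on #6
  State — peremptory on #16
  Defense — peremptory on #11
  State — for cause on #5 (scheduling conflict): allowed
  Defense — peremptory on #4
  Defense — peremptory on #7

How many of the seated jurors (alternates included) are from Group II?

3

Removed: #3, #4, #5, #6, #7, #11, #13, #14, #16, #19.
Seated (11 incl. alternates): #1, #2, #8, #9, #10, #12, #15, #17, #18, #20, #21.
Of those, in Group II: #10, #17, #21 → 3.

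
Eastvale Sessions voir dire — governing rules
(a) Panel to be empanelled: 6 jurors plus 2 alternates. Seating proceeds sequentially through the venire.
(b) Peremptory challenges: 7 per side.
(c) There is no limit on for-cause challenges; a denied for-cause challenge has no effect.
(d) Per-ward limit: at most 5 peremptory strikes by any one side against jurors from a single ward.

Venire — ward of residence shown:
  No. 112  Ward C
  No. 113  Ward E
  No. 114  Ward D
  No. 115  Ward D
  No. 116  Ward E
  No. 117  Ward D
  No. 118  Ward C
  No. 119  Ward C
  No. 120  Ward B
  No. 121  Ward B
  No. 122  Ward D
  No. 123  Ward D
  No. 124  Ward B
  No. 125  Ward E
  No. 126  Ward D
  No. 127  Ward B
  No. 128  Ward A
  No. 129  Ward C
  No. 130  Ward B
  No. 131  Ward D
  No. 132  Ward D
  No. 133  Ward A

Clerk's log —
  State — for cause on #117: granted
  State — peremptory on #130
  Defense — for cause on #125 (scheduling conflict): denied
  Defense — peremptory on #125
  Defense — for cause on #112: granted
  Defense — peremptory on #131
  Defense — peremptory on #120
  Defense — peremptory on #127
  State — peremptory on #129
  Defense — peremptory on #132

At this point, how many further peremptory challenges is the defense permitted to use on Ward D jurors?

Defense peremptories so far: #125, #131, #120, #127, #132 — 5 of 7 used, 2 left overall.
Against Ward D: #131, #132 — 2 used; per-ward cap 5 leaves 3.
Binding limit: min(2, 3) = 2.

2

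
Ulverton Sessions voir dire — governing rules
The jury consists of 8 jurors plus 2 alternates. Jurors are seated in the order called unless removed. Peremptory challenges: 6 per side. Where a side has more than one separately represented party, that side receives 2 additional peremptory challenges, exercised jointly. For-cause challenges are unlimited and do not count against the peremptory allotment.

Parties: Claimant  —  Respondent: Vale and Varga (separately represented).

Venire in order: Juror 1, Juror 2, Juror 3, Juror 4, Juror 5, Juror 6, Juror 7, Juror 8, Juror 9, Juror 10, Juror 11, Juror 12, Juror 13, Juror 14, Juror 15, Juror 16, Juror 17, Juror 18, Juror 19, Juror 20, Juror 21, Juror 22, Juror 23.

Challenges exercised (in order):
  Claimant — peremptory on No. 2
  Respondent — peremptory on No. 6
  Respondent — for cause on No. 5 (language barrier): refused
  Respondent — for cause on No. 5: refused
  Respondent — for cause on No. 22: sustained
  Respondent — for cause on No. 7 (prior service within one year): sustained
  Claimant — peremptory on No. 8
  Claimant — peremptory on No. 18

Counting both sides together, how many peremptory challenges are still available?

Claimant allotment: 6. Respondent allotment: 6 base + 2 multi-party = 8.
Claimant peremptories used: #2, #8, #18 — 3.
Respondent peremptories used: #6 — 1 (for-cause on #5, #5, #22, #7 don't count).
Remaining: (6 − 3) + (8 − 1) = 10.

10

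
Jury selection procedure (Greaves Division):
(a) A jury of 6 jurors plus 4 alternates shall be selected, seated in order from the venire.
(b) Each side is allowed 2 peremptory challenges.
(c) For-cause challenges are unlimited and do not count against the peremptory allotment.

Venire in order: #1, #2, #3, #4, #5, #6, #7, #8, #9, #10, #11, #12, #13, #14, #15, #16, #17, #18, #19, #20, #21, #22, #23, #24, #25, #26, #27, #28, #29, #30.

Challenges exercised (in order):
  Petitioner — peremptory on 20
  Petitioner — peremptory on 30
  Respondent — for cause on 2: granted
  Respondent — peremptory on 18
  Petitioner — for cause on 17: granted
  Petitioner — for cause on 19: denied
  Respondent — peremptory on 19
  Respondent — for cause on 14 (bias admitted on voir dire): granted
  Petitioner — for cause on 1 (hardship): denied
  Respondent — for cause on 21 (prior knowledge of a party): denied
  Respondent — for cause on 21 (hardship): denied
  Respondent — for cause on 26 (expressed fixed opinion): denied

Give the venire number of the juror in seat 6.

Removed: #2, #14, #17, #18, #19, #20, #30. (#1, #21, #26 stay — for-cause denied.)
Seating in order: seats 1–6 → #1, #3, #4, #5, #6, #7; alternates → #8, #9, #10, #11.
So seat 6 is #7.

7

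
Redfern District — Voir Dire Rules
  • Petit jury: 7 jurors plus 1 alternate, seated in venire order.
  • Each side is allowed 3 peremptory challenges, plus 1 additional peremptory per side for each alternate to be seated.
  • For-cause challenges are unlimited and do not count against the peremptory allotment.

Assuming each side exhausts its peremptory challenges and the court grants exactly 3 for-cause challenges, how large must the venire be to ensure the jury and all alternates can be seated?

19

Seats to fill: 7 + 1 alternates = 8.
Peremptories: 3 + 1×1 = 4 per side × 2 sides = 8.
For-cause removals: 3.
Minimum venire: 8 + 8 + 3 = 19.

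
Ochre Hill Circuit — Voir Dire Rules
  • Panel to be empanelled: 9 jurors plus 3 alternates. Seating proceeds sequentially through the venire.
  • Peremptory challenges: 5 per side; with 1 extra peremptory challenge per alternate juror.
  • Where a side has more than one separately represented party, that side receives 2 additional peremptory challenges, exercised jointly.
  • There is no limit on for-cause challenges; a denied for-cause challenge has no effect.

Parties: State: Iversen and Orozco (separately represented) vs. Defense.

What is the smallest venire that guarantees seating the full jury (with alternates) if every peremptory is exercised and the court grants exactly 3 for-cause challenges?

Seats to fill: 9 + 3 alternates = 12.
Peremptories — State: 5 + 1×3 + 2 = 10; Defense: 5 + 1×3 = 8; total 18.
For-cause removals: 3.
Minimum venire: 12 + 18 + 3 = 33.

33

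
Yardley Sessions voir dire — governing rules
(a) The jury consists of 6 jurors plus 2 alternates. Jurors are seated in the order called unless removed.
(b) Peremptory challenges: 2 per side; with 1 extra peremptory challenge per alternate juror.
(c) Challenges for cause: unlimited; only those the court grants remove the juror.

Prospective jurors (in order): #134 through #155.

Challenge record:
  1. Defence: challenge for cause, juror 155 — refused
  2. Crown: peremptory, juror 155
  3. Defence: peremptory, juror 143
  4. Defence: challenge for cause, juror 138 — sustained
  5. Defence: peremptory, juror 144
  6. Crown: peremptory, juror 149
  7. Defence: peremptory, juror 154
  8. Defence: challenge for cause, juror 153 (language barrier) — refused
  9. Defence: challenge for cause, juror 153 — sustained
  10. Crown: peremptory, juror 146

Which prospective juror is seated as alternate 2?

Removed: #138, #143, #144, #146, #149, #153, #154, #155.
Seating in order: seats 1–6 → #134, #135, #136, #137, #139, #140; alternates → #141, #142.
So alternate 2 is #142.

142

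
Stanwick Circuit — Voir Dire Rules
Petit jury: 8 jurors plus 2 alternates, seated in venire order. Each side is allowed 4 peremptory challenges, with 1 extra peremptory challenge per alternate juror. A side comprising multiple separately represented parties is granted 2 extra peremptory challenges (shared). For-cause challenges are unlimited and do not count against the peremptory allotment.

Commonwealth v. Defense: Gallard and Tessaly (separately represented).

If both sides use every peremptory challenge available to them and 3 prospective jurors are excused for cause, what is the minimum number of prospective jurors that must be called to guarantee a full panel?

27

Seats to fill: 8 + 2 alternates = 10.
Peremptories — Commonwealth: 4 + 1×2 = 6; Defense: 4 + 1×2 + 2 = 8; total 14.
For-cause removals: 3.
Minimum venire: 10 + 14 + 3 = 27.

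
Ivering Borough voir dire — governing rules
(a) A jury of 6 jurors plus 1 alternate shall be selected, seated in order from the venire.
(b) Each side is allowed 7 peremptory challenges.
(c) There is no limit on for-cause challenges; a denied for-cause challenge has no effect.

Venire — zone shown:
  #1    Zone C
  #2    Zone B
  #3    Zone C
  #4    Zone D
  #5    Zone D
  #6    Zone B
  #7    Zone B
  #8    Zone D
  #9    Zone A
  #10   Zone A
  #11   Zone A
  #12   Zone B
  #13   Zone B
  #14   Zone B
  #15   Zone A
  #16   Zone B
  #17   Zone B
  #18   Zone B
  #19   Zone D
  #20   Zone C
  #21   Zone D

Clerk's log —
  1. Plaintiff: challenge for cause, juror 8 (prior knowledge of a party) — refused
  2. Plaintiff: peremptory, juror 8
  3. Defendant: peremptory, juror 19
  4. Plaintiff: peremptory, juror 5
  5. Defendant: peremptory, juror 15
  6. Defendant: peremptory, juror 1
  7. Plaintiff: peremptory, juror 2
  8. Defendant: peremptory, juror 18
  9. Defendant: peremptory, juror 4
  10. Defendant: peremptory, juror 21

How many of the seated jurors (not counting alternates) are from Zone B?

Removed: #1, #2, #4, #5, #8, #15, #18, #19, #21.
Seated jurors 1–6: #3, #6, #7, #9, #10, #11 (alternates #12 not counted).
Of those, in Zone B: #6, #7 → 2.

2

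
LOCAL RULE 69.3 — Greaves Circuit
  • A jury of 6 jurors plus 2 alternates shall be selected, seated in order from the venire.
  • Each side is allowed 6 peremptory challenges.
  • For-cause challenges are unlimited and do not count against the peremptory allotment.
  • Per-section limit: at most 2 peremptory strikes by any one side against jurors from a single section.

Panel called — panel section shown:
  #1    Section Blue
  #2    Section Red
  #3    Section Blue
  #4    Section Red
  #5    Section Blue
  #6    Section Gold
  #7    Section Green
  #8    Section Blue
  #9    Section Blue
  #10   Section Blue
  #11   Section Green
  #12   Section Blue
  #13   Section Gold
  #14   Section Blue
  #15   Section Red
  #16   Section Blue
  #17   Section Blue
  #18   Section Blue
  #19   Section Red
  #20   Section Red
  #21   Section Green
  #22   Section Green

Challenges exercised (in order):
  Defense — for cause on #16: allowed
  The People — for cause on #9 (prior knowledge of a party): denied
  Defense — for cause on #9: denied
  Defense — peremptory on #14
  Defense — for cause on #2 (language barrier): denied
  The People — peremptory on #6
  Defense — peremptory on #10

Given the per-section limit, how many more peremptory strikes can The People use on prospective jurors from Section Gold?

1

The People peremptories so far: #6 — 1 of 6 used, 5 left overall.
Against Section Gold: #6 — 1 used; per-section cap 2 leaves 1.
Binding limit: min(5, 1) = 1.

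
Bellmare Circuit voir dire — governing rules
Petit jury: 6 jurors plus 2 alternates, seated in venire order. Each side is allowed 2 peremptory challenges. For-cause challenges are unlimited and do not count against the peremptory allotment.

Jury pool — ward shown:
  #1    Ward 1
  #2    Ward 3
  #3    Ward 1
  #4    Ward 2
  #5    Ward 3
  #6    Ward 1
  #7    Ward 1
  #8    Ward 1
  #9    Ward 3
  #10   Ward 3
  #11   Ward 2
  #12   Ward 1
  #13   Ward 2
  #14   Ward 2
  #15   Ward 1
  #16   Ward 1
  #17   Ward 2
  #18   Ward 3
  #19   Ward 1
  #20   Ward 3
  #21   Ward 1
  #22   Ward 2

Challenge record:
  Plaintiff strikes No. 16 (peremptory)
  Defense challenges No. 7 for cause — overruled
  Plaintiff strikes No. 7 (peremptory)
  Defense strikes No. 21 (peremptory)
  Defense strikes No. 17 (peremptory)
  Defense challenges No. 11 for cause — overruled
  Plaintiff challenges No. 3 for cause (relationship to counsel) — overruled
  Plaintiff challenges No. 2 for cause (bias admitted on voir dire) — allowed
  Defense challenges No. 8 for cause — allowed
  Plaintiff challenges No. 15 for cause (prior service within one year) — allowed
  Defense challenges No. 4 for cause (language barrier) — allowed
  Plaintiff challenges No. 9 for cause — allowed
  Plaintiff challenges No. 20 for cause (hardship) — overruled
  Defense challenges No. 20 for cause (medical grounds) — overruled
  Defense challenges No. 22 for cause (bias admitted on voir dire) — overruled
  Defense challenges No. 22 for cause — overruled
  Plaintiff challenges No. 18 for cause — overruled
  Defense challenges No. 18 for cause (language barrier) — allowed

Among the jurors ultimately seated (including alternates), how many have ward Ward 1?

4

Removed: #2, #4, #7, #8, #9, #15, #16, #17, #18, #21.
Seated (8 incl. alternates): #1, #3, #5, #6, #10, #11, #12, #13.
Of those, in Ward 1: #1, #3, #6, #12 → 4.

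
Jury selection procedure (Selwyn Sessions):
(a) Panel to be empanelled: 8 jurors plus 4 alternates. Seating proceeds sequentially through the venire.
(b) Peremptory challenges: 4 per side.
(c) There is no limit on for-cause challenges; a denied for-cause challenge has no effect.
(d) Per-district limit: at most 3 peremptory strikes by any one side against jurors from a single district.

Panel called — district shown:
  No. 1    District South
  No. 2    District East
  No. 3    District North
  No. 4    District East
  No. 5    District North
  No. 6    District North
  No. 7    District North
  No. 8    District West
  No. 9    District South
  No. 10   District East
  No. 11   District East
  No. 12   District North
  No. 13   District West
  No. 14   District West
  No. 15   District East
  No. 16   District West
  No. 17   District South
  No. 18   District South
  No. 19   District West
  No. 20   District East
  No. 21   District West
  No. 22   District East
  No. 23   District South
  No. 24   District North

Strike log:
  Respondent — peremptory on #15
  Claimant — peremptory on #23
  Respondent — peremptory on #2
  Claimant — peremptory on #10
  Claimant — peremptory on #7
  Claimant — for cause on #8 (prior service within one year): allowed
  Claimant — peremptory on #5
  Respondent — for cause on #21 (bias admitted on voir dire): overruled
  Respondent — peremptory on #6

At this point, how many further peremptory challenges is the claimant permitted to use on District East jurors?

0

Claimant peremptories so far: #23, #10, #7, #5 — 4 of 4 used, 0 left overall.
Against District East: #10 — 1 used; per-district cap 3 leaves 2.
Binding limit: min(0, 2) = 0.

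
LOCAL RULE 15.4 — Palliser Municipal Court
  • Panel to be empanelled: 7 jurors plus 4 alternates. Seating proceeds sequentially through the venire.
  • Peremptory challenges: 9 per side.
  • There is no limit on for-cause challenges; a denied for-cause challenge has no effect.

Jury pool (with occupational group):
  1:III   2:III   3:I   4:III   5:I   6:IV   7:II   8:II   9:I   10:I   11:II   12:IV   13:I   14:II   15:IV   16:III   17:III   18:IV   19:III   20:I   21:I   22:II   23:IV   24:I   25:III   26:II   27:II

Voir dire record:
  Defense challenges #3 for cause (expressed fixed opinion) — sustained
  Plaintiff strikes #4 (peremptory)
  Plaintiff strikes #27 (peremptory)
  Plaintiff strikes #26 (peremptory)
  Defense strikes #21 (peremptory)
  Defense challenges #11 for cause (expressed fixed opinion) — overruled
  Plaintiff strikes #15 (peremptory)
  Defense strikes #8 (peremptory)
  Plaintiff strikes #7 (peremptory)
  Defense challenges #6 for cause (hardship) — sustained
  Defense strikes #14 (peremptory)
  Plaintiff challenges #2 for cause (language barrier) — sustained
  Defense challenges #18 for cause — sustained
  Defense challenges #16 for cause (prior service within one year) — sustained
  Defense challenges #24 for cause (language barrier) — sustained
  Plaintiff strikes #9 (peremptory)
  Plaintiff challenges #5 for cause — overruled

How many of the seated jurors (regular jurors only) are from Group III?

Removed: #2, #3, #4, #6, #7, #8, #9, #14, #15, #16, #18, #21, #24, #26, #27.
Seated jurors 1–7: #1, #5, #10, #11, #12, #13, #17 (alternates #19, #20, #22, #23 not counted).
Of those, in Group III: #1, #17 → 2.

2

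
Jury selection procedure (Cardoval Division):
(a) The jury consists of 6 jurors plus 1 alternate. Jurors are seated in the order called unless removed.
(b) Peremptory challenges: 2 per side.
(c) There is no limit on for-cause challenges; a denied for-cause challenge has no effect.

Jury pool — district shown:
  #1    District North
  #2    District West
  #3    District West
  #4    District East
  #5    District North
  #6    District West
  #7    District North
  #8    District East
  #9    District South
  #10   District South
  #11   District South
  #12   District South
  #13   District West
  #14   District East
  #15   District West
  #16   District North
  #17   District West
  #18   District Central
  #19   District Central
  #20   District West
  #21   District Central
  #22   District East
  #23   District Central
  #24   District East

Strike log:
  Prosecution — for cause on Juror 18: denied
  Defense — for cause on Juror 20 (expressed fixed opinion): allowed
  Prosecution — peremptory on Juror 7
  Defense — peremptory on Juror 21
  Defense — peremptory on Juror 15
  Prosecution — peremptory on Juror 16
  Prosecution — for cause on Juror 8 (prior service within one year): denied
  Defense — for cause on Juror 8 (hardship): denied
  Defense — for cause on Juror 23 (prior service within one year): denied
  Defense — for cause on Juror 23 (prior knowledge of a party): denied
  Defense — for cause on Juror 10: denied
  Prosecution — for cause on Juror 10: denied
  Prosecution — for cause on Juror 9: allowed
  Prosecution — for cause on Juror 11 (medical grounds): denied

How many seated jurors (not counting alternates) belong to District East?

1

Removed: #7, #9, #15, #16, #20, #21.
Seated jurors 1–6: #1, #2, #3, #4, #5, #6 (alternates #8 not counted).
Of those, in District East: #4 → 1.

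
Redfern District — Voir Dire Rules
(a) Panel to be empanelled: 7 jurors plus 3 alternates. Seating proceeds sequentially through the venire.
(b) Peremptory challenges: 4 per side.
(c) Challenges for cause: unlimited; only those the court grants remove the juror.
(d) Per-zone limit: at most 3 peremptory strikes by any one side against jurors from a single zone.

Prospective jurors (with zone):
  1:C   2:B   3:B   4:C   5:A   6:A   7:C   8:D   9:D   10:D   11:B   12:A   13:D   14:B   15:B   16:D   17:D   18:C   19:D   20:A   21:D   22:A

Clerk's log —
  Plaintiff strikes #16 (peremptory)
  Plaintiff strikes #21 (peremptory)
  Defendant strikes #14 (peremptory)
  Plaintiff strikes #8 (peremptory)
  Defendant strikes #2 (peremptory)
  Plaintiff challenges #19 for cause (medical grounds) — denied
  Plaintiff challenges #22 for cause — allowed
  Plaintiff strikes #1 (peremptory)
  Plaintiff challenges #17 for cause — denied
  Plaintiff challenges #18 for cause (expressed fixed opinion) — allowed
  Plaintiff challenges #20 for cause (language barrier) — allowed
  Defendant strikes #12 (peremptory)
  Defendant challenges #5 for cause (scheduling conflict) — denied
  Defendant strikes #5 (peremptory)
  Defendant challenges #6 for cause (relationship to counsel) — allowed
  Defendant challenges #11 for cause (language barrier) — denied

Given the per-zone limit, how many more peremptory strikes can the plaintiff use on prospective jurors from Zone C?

Plaintiff peremptories so far: #16, #21, #8, #1 — 4 of 4 used, 0 left overall.
Against Zone C: #1 — 1 used; per-zone cap 3 leaves 2.
Binding limit: min(0, 2) = 0.

0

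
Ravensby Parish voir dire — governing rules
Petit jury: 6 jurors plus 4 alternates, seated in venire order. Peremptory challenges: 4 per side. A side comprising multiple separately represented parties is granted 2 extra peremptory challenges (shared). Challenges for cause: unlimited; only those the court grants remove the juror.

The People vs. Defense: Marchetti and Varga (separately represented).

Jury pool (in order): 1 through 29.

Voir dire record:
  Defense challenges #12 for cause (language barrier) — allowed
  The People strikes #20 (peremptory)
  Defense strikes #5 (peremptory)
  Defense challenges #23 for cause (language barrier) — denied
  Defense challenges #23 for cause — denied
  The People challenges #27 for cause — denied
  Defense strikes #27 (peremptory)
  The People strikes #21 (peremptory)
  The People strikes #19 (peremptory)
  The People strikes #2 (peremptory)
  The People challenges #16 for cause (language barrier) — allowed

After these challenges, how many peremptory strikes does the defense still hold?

Defense allotment: 4 base + 2 multi-party = 6.
Defense peremptories used: #5, #27 — 2 (for-cause on #12, #23, #23 don't count).
Remaining: 6 − 2 = 4.

4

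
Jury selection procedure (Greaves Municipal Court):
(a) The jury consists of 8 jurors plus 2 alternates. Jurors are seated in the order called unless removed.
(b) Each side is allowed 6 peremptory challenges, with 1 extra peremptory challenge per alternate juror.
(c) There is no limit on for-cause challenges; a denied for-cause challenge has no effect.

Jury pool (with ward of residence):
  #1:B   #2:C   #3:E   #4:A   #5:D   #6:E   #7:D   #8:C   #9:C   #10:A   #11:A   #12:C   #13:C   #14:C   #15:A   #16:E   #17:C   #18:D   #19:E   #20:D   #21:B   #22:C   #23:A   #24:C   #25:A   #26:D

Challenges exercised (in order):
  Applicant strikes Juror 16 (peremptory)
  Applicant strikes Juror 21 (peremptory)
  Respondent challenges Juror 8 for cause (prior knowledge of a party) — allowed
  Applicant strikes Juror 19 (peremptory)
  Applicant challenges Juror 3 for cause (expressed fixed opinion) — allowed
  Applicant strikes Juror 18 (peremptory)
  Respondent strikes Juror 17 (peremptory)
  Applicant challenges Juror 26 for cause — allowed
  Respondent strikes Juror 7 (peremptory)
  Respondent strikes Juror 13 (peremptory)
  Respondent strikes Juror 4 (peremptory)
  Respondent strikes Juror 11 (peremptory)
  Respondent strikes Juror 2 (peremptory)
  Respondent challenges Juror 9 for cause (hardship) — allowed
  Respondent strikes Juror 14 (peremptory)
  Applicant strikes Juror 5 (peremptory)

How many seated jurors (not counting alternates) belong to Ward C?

Removed: #2, #3, #4, #5, #7, #8, #9, #11, #13, #14, #16, #17, #18, #19, #21, #26.
Seated jurors 1–8: #1, #6, #10, #12, #15, #20, #22, #23 (alternates #24, #25 not counted).
Of those, in Ward C: #12, #22 → 2.

2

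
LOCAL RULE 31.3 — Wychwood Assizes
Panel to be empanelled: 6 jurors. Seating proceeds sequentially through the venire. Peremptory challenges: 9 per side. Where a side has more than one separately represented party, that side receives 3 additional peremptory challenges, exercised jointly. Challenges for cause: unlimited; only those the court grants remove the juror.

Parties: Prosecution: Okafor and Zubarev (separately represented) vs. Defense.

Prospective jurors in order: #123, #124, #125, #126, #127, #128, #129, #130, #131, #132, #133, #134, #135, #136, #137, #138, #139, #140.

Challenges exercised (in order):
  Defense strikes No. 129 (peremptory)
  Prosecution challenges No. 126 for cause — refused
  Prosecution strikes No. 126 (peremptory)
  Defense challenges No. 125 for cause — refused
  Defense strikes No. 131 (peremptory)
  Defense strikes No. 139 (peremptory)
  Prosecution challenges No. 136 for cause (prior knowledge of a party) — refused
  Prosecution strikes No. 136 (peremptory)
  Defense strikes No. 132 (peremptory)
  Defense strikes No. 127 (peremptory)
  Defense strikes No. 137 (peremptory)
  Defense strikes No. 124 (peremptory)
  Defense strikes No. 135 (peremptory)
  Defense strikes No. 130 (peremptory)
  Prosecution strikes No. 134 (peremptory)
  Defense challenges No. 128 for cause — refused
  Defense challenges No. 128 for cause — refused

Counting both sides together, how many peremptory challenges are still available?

9

Prosecution allotment: 9 base + 3 multi-party = 12. Defense allotment: 9.
Prosecution peremptories used: #126, #136, #134 — 3 (for-cause on #126, #136 don't count).
Defense peremptories used: #129, #131, #139, #132, #127, #137, #124, #135, #130 — 9 (for-cause on #125, #128, #128 don't count).
Remaining: (12 − 3) + (9 − 9) = 9.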